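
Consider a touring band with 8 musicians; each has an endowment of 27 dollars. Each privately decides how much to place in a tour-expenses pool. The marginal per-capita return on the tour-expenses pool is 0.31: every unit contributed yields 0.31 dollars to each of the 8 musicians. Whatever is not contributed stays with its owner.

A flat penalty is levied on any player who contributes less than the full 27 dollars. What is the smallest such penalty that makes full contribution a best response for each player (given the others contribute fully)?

18.63 dollars

Given the others contribute fully, the best deviation is to contribute 0 (any partial contribution still incurs the fine and gives up units whose private return 0.31 is below 1).
Deviating from 27 to 0 saves 27 dollars but forfeits the deviator's share of the drop in the tour-expenses pool: 0.31 × 27 = 8.37.
So the deviation gain is 27 − 8.37 = 18.63, and the fine must be at least 18.63 dollars to wipe it out.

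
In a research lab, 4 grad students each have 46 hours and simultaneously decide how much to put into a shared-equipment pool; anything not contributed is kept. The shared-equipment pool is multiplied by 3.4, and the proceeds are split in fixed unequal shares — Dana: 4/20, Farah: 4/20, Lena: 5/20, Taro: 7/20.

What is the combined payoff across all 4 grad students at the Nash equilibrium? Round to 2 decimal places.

For player j, contributing a unit is worthwhile iff 3.4 × (j's share) ≥ 1, i.e. iff j's share is at least 0.2941.
Only Taro (7/20) clears that bar, contributing 46; the remaining 3 contribute 0. Total contributed: 46.
The shared-equipment pool pays out 3.4 × 46 = 156.40 in total (split across the unequal shares, but the aggregate is all that matters for the group sum).
The 3 free-riders keep 46 each, adding 138. Group total = 138 + 156.40 = 294.40.

294.40 hours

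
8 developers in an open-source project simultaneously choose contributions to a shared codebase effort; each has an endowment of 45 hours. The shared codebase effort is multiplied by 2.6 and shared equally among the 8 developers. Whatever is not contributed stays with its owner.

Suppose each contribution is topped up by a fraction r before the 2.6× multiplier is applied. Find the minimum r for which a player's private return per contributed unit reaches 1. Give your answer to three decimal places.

With matching at rate r, one contributed unit becomes (1 + r) in the shared codebase effort and returns 2.6 × (1 + r) / 8 to the contributor.
Setting this equal to 1: 1 + r = 8/2.6 = 3.0769.
So the minimum matching rate is r = 3.0769 − 1 = 2.077.

2.077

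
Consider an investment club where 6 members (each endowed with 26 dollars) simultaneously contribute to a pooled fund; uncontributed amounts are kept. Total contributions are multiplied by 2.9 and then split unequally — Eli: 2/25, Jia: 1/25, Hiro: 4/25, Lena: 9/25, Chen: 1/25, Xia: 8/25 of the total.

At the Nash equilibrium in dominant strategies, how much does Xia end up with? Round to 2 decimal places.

Each unit j contributes comes back to j as 2.9 × (j's share), so j prefers to contribute only if that share exceeds 1/2.9 = 0.3448; otherwise keeping the unit dominates.
The only share above 0.3448 is Lena's 9/25, contributing 26; the remaining 5 contribute 0. Total contributed: 26.
Xia keeps 26 and receives 2.9 × 26 × 8/25 = 24.13 from the pooled fund, for a payoff of 50.13.

50.13 dollars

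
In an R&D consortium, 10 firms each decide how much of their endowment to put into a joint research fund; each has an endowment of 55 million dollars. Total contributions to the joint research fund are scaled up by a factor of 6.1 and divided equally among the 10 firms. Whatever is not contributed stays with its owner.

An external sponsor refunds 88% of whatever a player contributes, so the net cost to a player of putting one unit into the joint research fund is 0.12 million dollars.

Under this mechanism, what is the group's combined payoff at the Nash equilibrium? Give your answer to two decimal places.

3839.00 million dollars

Under the mechanism each unit contributed yields (6.1/10) / 0.12 = 5.0833 back to its contributor per unit of net cost, which exceeds 1, making full contribution the dominant choice for everyone.
So the Nash equilibrium is full contribution by all 10; the group earns 10 × (55 × 0.88 + 6.1 × 55) = 3839.00.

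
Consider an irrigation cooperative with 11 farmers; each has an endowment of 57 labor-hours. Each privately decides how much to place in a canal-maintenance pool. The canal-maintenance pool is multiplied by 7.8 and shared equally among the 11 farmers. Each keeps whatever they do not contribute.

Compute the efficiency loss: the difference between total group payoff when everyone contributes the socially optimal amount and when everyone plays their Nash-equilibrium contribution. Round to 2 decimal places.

4263.60 labor-hours

Each contributed unit returns 7.8/11 = 0.7091 to its contributor — below 1 — so contributing 0 is dominant for every player. At the Nash equilibrium everyone keeps their 57, and the group total is 11 × 57 = 627.
Each contributed unit returns 7.800 to the group as a whole (0.7091 to each of 11 players), which exceeds 1, so the social optimum is full contribution: group total = 7.800 × 627 = 4890.60.
Efficiency loss = 4890.60 − 627 = 4263.60.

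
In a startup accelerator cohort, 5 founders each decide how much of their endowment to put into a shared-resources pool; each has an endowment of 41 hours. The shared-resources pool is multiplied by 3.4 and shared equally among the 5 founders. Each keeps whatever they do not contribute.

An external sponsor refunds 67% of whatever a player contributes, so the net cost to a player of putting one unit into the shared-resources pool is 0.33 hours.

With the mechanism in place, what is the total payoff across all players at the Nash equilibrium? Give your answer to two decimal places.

834.35 hours

With the mechanism, a contributed unit returns (3.4/5) / 0.33 = 2.0606 per unit of net cost to the contributor — now above 1 — so contributing fully is weakly dominant for every player.
So the Nash equilibrium is full contribution by all 5; the group earns 5 × (41 × 0.67 + 3.4 × 41) = 834.35.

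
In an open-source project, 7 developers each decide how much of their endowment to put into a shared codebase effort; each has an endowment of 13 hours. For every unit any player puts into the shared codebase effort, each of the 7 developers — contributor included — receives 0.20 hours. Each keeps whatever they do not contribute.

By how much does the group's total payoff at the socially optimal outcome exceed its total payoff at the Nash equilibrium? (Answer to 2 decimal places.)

36.40 hours

The private return per contributed unit is 0.20 < 1, so contributing 0 is dominant for every player. At the Nash equilibrium everyone keeps their 13, and the group total is 7 × 13 = 91.
Each contributed unit returns 1.400 to the group as a whole (0.20 to each of 7 players), which exceeds 1, so the social optimum is full contribution: group total = 1.400 × 91 = 127.40.
Efficiency loss = 127.40 − 91 = 36.40.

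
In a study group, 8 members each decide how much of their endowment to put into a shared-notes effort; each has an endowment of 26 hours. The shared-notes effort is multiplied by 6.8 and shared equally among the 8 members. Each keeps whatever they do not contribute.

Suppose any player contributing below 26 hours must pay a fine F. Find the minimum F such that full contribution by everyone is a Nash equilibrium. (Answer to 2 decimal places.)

3.90 hours

Given the others contribute fully, the best deviation is to contribute 0 (any partial contribution still incurs the fine and gives up units whose private return 0.8500 is below 1).
Deviating from 26 to 0 saves 26 hours but forfeits the deviator's share of the drop in the shared-notes effort: 6.8/8 × 26 = 22.10.
So the deviation gain is 26 − 22.10 = 3.90, and the fine must be at least 3.90 hours to wipe it out.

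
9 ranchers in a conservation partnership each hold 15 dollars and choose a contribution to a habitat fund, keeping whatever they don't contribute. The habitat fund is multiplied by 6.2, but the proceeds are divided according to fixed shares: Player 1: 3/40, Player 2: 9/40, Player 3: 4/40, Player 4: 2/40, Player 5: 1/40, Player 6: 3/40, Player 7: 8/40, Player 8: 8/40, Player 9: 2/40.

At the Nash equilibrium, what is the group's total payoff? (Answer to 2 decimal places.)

369.00 dollars

Player j's private return per contributed unit is 6.2 × (j's share). Contributing is weakly dominant for j when that share is at least 1/6.2 = 0.1613, and contributing 0 is dominant otherwise.
Player 2, Player 7 and Player 8 are above the threshold, contributing 15 each; the remaining 6 contribute 0. Total contributed: 45.
The habitat fund pays out 6.2 × 45 = 279.00 in total (split across the unequal shares, but the aggregate is all that matters for the group sum).
The 6 free-riders keep 15 each, adding 90. Group total = 90 + 279.00 = 369.00.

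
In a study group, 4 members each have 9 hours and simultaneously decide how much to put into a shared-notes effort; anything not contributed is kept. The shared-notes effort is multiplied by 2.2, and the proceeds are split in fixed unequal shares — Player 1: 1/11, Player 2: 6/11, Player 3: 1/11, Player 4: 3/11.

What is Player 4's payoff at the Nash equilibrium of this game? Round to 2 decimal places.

14.40 hours

For player j, contributing a unit is worthwhile iff 2.2 × (j's share) ≥ 1, i.e. iff j's share is at least 0.4545.
Only Player 2 (6/11) clears that bar, contributing 9; the remaining 3 contribute 0. Total contributed: 9.
Player 4 keeps 9 and receives 2.2 × 9 × 3/11 = 5.40 from the shared-notes effort, for a payoff of 14.40.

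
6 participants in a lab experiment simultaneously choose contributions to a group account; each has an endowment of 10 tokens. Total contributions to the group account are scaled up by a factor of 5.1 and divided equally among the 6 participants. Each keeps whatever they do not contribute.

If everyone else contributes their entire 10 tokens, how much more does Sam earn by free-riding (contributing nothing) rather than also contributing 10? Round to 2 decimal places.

1.50 tokens

Switching from a contribution of 10 to 0 lets Sam keep an extra 10 tokens, but lowers the group account by 10, which costs Sam their own share of that drop: 5.1/6 × 10 = 8.50.
Net gain = 10 − 8.50 = 1.50. The private return per contributed unit (0.8500) is below 1, so free-riding is indeed the best response regardless of what the others do.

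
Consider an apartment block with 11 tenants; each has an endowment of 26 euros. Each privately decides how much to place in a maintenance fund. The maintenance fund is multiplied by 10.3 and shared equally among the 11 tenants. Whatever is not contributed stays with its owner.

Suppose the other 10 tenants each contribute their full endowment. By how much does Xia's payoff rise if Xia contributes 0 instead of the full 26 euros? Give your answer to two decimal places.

1.65 euros

Switching from a contribution of 26 to 0 lets Xia keep an extra 26 euros, but lowers the maintenance fund by 26, which costs Xia their own share of that drop: 10.3/11 × 26 = 24.35.
Net gain = 26 − 24.35 = 1.65. The private return per contributed unit (0.9364) is below 1, so free-riding is indeed the best response regardless of what the others do.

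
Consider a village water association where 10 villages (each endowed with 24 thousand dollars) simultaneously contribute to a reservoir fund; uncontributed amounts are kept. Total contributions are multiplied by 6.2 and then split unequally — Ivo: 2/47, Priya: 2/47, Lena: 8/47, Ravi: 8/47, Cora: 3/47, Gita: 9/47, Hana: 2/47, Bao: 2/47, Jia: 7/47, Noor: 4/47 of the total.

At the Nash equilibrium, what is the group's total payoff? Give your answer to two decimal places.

614.40 thousand dollars

For player j, contributing a unit is worthwhile iff 6.2 × (j's share) ≥ 1, i.e. iff j's share is at least 0.1613.
Lena, Ravi and Gita are above the threshold, contributing 24 each; the remaining 7 contribute 0. Total contributed: 72.
The reservoir fund pays out 6.2 × 72 = 446.40 in total (split across the unequal shares, but the aggregate is all that matters for the group sum).
The 7 free-riders keep 24 each, adding 168. Group total = 168 + 446.40 = 614.40.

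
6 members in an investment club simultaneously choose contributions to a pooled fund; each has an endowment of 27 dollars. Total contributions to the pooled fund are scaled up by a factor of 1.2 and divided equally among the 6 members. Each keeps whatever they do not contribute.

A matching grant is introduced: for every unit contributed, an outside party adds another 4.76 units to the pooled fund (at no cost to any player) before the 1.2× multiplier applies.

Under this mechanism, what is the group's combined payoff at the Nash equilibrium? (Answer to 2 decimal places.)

1119.74 dollars

With the mechanism, a contributed unit returns 1.2 × 5.76 / 6 = 1.1520 per unit of net cost to the contributor — now above 1 — so contributing fully is weakly dominant for every player.
At the Nash equilibrium everyone contributes 27. Group total payoff = 1.2 × 5.76 × 162 = 1119.74.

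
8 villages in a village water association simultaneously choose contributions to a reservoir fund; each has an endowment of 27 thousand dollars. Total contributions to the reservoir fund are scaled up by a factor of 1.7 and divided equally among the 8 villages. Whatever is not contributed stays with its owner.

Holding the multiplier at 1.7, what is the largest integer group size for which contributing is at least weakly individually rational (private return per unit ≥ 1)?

Private return per unit is 1.7/(group size), which is ≥ 1 whenever the group size is ≤ 1.7.
The largest such integer is 1.

1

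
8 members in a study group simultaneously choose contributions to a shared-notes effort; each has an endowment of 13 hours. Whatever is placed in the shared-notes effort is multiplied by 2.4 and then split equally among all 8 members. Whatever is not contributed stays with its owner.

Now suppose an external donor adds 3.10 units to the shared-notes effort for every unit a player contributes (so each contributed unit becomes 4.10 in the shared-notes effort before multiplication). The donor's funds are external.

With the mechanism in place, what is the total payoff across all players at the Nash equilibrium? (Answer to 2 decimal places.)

With the mechanism, a contributed unit returns 2.4 × 4.10 / 8 = 1.2300 per unit of net cost to the contributor — now above 1 — so contributing fully is weakly dominant for every player.
So the Nash equilibrium is full contribution by all 8; the group earns 2.4 × 4.10 × 104 = 1023.36.

1023.36 hours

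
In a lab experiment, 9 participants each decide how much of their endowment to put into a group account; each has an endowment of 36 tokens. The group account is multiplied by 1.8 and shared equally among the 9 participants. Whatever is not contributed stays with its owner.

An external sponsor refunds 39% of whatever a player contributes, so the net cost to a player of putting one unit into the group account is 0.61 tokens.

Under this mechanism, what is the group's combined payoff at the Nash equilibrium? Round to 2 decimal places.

324.00 tokens

With the mechanism, a contributed unit returns (1.8/9) / 0.61 = 0.3279 per unit of net cost — still below 1 — so contributing 0 remains dominant for every player.
At the Nash equilibrium no one contributes; group total payoff = 9 × 36 = 324.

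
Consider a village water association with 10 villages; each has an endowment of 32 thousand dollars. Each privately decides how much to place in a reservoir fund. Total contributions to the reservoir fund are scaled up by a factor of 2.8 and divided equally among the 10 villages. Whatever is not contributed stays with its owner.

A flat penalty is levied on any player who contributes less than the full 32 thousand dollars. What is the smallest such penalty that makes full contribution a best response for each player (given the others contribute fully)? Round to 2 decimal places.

23.04 thousand dollars

Given the others contribute fully, the best deviation is to contribute 0 (any partial contribution still incurs the fine and gives up units whose private return 0.2800 is below 1).
Deviating from 32 to 0 saves 32 thousand dollars but forfeits the deviator's share of the drop in the reservoir fund: 2.8/10 × 32 = 8.96.
So the deviation gain is 32 − 8.96 = 23.04, and the fine must be at least 23.04 thousand dollars to wipe it out.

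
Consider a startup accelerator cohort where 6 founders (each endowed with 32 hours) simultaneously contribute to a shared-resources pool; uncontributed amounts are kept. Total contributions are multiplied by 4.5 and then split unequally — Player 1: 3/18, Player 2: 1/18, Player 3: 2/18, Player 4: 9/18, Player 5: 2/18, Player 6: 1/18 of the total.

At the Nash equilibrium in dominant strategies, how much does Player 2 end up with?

40.00 hours

Player j's private return per contributed unit is 4.5 × (j's share). Contributing is weakly dominant for j when that share is at least 1/4.5 = 0.2222, and contributing 0 is dominant otherwise.
Only Player 4 (9/18) clears that bar, contributing 32; the remaining 5 contribute 0. Total contributed: 32.
Player 2 keeps 32 and receives 4.5 × 32 × 1/18 = 8.00 from the shared-resources pool, for a payoff of 40.00.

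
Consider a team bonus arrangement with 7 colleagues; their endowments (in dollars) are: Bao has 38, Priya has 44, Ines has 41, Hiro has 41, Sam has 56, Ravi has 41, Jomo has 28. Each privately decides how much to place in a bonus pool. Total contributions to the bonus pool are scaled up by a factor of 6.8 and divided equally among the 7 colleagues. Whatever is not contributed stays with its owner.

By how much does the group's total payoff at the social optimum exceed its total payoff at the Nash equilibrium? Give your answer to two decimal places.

The private return per contributed unit is 6.8/7 = 0.9714 < 1 for every player regardless of endowment, so the Nash equilibrium is zero contribution and the group total is Σ E_j = 38 + 44 + 41 + 41 + 56 + 41 + 28 = 289.
Each contributed unit returns 6.800 to the group, so the social optimum is full contribution by everyone: group total = 6.800 × 289 = 1965.20.
Efficiency loss = (6.800 − 1) × 289 = 1676.20.

1676.20 dollars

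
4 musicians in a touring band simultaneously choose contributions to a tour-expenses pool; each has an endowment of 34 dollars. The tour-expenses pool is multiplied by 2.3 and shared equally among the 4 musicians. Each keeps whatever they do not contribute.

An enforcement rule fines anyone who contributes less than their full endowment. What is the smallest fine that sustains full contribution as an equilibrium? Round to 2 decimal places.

Given the others contribute fully, the best deviation is to contribute 0 (any partial contribution still incurs the fine and gives up units whose private return 0.5750 is below 1).
Deviating from 34 to 0 saves 34 dollars but forfeits the deviator's share of the drop in the tour-expenses pool: 2.3/4 × 34 = 19.55.
So the deviation gain is 34 − 19.55 = 14.45, and the fine must be at least 14.45 dollars to wipe it out.

14.45 dollars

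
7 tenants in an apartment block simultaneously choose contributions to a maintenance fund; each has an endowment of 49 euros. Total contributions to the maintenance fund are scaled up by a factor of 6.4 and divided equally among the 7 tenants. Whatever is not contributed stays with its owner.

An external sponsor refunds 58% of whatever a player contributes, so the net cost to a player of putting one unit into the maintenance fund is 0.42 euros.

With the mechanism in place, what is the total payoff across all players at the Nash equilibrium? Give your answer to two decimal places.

2394.14 euros

The effective private return per unit is now (6.4/7) / 0.42 = 2.1769 > 1, so every player's dominant strategy flips to full contribution.
At the Nash equilibrium everyone contributes 49. Group total payoff = 7 × (49 × 0.58 + 6.4 × 49) = 2394.14.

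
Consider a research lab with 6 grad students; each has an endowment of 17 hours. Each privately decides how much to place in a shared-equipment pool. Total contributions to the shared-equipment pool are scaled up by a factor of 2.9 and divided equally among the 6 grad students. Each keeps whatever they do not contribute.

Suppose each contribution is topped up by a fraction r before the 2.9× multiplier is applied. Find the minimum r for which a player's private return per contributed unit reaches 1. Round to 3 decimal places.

With matching at rate r, one contributed unit becomes (1 + r) in the shared-equipment pool and returns 2.9 × (1 + r) / 6 to the contributor.
Setting this equal to 1: 1 + r = 6/2.9 = 2.0690.
So the minimum matching rate is r = 2.0690 − 1 = 1.069.

1.069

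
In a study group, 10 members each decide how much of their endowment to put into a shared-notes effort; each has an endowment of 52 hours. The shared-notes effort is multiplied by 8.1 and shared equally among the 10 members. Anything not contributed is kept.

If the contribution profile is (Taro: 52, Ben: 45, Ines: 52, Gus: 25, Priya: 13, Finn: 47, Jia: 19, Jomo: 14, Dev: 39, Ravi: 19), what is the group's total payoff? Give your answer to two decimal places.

Total contributed: 52 + 45 + 52 + 25 + 13 + 47 + 19 + 14 + 39 + 19 = 325; total kept: 10 × 52 − 325 = 195.
The shared-notes effort pays out 8.1 × 325 = 2632.50 in aggregate.
Group total = 195 + 2632.50 = 2827.50.

2827.50 hours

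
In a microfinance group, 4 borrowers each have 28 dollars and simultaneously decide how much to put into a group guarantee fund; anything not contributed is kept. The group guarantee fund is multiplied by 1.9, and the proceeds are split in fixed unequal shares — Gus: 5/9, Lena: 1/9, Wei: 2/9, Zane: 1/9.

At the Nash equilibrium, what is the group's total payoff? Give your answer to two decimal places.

137.20 dollars

Player j's private return per contributed unit is 1.9 × (j's share). Contributing is weakly dominant for j when that share is at least 1/1.9 = 0.5263, and contributing 0 is dominant otherwise.
Only Gus (5/9) clears that bar, contributing 28; the remaining 3 contribute 0. Total contributed: 28.
The group guarantee fund pays out 1.9 × 28 = 53.20 in total (split across the unequal shares, but the aggregate is all that matters for the group sum).
The 3 free-riders keep 28 each, adding 84. Group total = 84 + 53.20 = 137.20.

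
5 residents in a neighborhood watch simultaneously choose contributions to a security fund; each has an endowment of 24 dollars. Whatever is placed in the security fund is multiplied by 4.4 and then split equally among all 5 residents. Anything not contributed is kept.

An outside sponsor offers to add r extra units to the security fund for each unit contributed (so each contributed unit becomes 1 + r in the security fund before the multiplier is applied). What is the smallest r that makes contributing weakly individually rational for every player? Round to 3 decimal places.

0.136

With matching at rate r, one contributed unit becomes (1 + r) in the security fund and returns 4.4 × (1 + r) / 5 to the contributor.
Setting this equal to 1: 1 + r = 5/4.4 = 1.1364.
So the minimum matching rate is r = 1.1364 − 1 = 0.136.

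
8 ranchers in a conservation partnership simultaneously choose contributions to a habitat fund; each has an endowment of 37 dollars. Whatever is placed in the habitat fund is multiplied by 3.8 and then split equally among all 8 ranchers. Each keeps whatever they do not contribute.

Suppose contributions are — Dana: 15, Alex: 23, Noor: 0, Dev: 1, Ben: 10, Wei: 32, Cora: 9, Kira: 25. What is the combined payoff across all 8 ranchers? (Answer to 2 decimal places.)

618.00 dollars

Total contributed: 15 + 23 + 0 + 1 + 10 + 32 + 9 + 25 = 115; total kept: 8 × 37 − 115 = 181.
The habitat fund pays out 3.8 × 115 = 437.00 in aggregate.
Group total = 181 + 437.00 = 618.00.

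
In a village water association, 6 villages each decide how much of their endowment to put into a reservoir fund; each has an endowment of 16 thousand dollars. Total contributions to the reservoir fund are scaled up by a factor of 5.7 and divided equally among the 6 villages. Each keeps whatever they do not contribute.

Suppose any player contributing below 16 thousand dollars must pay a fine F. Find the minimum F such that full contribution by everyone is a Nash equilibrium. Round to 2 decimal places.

0.80 thousand dollars

Given the others contribute fully, the best deviation is to contribute 0 (any partial contribution still incurs the fine and gives up units whose private return 0.9500 is below 1).
Deviating from 16 to 0 saves 16 thousand dollars but forfeits the deviator's share of the drop in the reservoir fund: 5.7/6 × 16 = 15.20.
So the deviation gain is 16 − 15.20 = 0.80, and the fine must be at least 0.80 thousand dollars to wipe it out.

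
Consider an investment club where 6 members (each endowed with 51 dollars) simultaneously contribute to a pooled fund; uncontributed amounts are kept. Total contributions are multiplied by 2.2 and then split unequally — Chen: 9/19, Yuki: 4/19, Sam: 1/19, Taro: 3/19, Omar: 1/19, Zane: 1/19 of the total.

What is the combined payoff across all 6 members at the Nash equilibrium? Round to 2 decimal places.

Each unit j contributes comes back to j as 2.2 × (j's share), so j prefers to contribute only if that share exceeds 1/2.2 = 0.4545; otherwise keeping the unit dominates.
The only share above 0.4545 is Chen's 9/19, contributing 51; the remaining 5 contribute 0. Total contributed: 51.
The pooled fund pays out 2.2 × 51 = 112.20 in total (split across the unequal shares, but the aggregate is all that matters for the group sum).
The 5 free-riders keep 51 each, adding 255. Group total = 255 + 112.20 = 367.20.

367.20 dollars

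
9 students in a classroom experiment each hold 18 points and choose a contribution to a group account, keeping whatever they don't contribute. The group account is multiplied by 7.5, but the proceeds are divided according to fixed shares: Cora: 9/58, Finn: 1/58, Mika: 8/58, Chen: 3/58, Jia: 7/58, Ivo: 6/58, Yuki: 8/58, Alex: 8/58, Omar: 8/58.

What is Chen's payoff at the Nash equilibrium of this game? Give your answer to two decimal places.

Player j's private return per contributed unit is 7.5 × (j's share). Contributing is weakly dominant for j when that share is at least 1/7.5 = 0.1333, and contributing 0 is dominant otherwise.
Cora, Mika, Yuki, Alex and Omar clear that bar, contributing 18 each; the remaining 4 contribute 0. Total contributed: 90.
Chen keeps 18 and receives 7.5 × 90 × 3/58 = 34.91 from the group account, for a payoff of 52.91.

52.91 points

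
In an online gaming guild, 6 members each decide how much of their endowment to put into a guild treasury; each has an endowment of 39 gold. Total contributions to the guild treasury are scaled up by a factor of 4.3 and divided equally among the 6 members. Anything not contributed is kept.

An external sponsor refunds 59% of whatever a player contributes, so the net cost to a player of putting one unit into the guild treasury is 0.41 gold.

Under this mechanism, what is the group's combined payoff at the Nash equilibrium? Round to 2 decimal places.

Under the mechanism each unit contributed yields (4.3/6) / 0.41 = 1.7480 back to its contributor per unit of net cost, which exceeds 1, making full contribution the dominant choice for everyone.
At the Nash equilibrium everyone contributes 39. Group total payoff = 6 × (39 × 0.59 + 4.3 × 39) = 1144.26.

1144.26 gold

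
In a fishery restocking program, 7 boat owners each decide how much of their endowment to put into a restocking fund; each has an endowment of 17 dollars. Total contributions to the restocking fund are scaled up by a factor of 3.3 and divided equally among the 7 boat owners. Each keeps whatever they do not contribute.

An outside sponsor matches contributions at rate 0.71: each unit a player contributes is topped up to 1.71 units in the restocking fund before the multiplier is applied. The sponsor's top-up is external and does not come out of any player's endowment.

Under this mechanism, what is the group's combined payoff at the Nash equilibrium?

119.00 dollars

With the mechanism, a contributed unit returns 3.3 × 1.71 / 7 = 0.8061 per unit of net cost — still below 1 — so contributing 0 remains dominant for every player.
At the Nash equilibrium no one contributes; group total payoff = 7 × 17 = 119.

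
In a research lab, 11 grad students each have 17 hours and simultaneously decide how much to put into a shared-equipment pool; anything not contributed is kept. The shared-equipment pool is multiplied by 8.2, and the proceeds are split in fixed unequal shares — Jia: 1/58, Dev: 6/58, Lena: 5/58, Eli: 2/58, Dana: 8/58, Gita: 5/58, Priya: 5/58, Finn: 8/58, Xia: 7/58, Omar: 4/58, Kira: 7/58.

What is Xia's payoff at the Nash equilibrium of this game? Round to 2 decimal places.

50.65 hours

Each unit j contributes comes back to j as 8.2 × (j's share), so j prefers to contribute only if that share exceeds 1/8.2 = 0.1220; otherwise keeping the unit dominates.
Dana and Finn are above the threshold, contributing 17 each; the remaining 9 contribute 0. Total contributed: 34.
Xia keeps 17 and receives 8.2 × 34 × 7/58 = 33.65 from the shared-equipment pool, for a payoff of 50.65.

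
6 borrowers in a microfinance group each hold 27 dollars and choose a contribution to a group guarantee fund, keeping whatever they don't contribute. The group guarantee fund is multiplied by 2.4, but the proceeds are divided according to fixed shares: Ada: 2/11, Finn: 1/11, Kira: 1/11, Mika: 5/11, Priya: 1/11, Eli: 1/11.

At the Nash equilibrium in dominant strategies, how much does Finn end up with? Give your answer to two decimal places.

32.89 dollars

Player j's private return per contributed unit is 2.4 × (j's share). Contributing is weakly dominant for j when that share is at least 1/2.4 = 0.4167, and contributing 0 is dominant otherwise.
The only share above 0.4167 is Mika's 5/11, contributing 27; the remaining 5 contribute 0. Total contributed: 27.
Finn keeps 27 and receives 2.4 × 27 × 1/11 = 5.89 from the group guarantee fund, for a payoff of 32.89.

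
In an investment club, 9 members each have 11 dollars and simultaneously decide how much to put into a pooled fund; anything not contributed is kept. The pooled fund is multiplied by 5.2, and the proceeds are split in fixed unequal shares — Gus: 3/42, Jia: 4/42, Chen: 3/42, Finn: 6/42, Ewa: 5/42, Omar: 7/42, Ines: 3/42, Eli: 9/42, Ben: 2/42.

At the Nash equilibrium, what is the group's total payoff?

For player j, contributing a unit is worthwhile iff 5.2 × (j's share) ≥ 1, i.e. iff j's share is at least 0.1923.
The only share above 0.1923 is Eli's 9/42, contributing 11; the remaining 8 contribute 0. Total contributed: 11.
The pooled fund pays out 5.2 × 11 = 57.20 in total (split across the unequal shares, but the aggregate is all that matters for the group sum).
The 8 free-riders keep 11 each, adding 88. Group total = 88 + 57.20 = 145.20.

145.20 dollars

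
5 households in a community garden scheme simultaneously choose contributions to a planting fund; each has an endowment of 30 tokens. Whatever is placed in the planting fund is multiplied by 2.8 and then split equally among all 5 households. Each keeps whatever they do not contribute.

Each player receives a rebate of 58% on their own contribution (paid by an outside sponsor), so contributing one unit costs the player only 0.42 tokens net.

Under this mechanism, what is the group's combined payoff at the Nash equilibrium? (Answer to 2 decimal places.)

507.00 tokens

Under the mechanism each unit contributed yields (2.8/5) / 0.42 = 1.3333 back to its contributor per unit of net cost, which exceeds 1, making full contribution the dominant choice for everyone.
At the Nash equilibrium everyone contributes 30. Group total payoff = 5 × (30 × 0.58 + 2.8 × 30) = 507.00.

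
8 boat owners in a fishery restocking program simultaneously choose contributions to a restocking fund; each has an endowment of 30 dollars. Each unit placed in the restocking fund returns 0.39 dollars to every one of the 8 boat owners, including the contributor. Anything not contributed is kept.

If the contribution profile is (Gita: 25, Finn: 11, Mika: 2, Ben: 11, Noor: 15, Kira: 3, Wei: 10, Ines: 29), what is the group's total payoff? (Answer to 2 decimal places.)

Total contributed: 25 + 11 + 2 + 11 + 15 + 3 + 10 + 29 = 106; total kept: 8 × 30 − 106 = 134.
The restocking fund pays out 0.39 × 8 × 106 = 330.72 in aggregate.
Group total = 134 + 330.72 = 464.72.

464.72 dollars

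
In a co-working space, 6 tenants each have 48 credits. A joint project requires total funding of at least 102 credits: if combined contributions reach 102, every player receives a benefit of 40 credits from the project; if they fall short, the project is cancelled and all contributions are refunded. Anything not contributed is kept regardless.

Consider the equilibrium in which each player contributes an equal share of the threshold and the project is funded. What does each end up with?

71 credits

Equal share of the threshold: 102/6 = 17.
At this profile no one gains by cutting their contribution: any cut drops the total below 102, the project is cancelled, contributions are refunded, and the deviator ends with 48, which is less than 48 − 17 + 40 = 71. Contributing more than 17 just wastes the excess. So contributing exactly 17 is a best response.
Each player's payoff: 48 − 17 + 40 = 71.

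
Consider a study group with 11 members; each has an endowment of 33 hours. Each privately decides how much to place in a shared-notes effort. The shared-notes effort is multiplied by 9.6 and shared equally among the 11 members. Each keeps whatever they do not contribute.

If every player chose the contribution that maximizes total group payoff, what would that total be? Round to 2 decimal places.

Each contributed unit returns 9.600 to the group as a whole (0.8727 to each of 11 players), which exceeds 1, so the social optimum is full contribution: group total = 9.600 × 363 = 3484.80.

3484.80 hours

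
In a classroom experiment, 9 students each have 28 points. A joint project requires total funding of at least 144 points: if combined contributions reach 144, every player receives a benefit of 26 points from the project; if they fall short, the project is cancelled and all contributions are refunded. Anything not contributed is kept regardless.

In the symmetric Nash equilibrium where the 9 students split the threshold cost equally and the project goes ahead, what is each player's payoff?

Equal share of the threshold: 144/9 = 16.
At this profile no one gains by cutting their contribution: any cut drops the total below 144, the project is cancelled, contributions are refunded, and the deviator ends with 28, which is less than 28 − 16 + 26 = 38. Contributing more than 16 just wastes the excess. So contributing exactly 16 is a best response.
Each player's payoff: 28 − 16 + 26 = 38.

38 points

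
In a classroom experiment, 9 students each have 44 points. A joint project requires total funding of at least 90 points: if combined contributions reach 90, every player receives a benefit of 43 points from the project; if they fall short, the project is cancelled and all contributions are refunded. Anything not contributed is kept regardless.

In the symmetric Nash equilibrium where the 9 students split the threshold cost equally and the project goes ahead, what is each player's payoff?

Equal share of the threshold: 90/9 = 10.
At this profile no one gains by cutting their contribution: any cut drops the total below 90, the project is cancelled, contributions are refunded, and the deviator ends with 44, which is less than 44 − 10 + 43 = 77. Contributing more than 10 just wastes the excess. So contributing exactly 10 is a best response.
Each player's payoff: 44 − 10 + 43 = 77.

77 points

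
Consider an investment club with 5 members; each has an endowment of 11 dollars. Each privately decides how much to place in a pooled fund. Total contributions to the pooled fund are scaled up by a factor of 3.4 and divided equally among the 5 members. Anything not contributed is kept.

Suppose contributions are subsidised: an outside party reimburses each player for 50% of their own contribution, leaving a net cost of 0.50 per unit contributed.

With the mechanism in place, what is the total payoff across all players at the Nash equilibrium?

Under the mechanism each unit contributed yields (3.4/5) / 0.50 = 1.3600 back to its contributor per unit of net cost, which exceeds 1, making full contribution the dominant choice for everyone.
So the Nash equilibrium is full contribution by all 5; the group earns 5 × (11 × 0.50 + 3.4 × 11) = 214.50.

214.50 dollars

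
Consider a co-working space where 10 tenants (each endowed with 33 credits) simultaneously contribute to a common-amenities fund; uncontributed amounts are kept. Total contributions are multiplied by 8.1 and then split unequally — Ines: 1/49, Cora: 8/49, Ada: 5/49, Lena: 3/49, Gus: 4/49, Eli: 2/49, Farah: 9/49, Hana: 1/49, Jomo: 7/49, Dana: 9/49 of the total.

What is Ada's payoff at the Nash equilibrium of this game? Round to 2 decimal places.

For player j, contributing a unit is worthwhile iff 8.1 × (j's share) ≥ 1, i.e. iff j's share is at least 0.1235.
Cora, Farah, Jomo and Dana clear that bar, contributing 33 each; the remaining 6 contribute 0. Total contributed: 132.
Ada keeps 33 and receives 8.1 × 132 × 5/49 = 109.10 from the common-amenities fund, for a payoff of 142.10.

142.10 credits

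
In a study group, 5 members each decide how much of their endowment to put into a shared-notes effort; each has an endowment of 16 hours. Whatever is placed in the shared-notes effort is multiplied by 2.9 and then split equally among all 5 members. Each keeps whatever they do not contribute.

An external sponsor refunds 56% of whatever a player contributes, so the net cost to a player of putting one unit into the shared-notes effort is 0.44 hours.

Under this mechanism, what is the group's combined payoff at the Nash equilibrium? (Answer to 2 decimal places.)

276.80 hours

Under the mechanism each unit contributed yields (2.9/5) / 0.44 = 1.3182 back to its contributor per unit of net cost, which exceeds 1, making full contribution the dominant choice for everyone.
At the Nash equilibrium everyone contributes 16. Group total payoff = 5 × (16 × 0.56 + 2.9 × 16) = 276.80.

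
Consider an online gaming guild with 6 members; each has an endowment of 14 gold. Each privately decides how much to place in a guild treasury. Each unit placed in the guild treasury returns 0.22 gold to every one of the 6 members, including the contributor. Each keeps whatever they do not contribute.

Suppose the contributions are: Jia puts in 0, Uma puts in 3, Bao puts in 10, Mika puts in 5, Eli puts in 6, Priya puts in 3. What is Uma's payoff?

16.94 gold

Total contributed: 0 + 3 + 10 + 5 + 6 + 3 = 27.
Each receives 0.22 × 27 = 5.94 from the guild treasury.
Uma keeps 14 − 3 = 11, so Uma's payoff is 11 + 5.94 = 16.94.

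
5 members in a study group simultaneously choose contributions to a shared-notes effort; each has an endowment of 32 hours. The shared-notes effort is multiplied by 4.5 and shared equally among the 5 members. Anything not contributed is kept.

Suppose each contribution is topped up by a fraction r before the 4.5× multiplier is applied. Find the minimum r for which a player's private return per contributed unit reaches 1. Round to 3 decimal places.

With matching at rate r, one contributed unit becomes (1 + r) in the shared-notes effort and returns 4.5 × (1 + r) / 5 to the contributor.
Setting this equal to 1: 1 + r = 5/4.5 = 1.1111.
So the minimum matching rate is r = 1.1111 − 1 = 0.111.

0.111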